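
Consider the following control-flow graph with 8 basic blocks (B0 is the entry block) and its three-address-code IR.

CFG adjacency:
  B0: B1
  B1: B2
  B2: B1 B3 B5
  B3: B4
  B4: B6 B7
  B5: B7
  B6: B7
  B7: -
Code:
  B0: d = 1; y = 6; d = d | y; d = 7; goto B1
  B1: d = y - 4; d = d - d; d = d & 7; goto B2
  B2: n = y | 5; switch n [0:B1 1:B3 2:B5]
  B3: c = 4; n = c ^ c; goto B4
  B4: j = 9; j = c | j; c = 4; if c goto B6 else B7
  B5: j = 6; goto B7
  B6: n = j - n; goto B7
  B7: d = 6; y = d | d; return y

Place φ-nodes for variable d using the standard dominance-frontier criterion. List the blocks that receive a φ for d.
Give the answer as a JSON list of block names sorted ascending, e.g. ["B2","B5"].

Answer: ["B1"]

Working:
idom tree: B1←B0 B2←B1 B3←B2 B4←B3 B5←B2 B6←B4 B7←B2
Join-block Dom:
  B1: preds {B0,B2}: {B0} ∩ {B0,B1,B2} = {B0}; idom=B0
  B7: preds {B4,B5,B6}: {B0,B1,B2,B3,B4} ∩ {B0,B1,B2,B5} ∩ {B0,B1,B2,B3,B4,B6} = {B0,B1,B2}; idom=B2

DF walk-up:
  join B1 pred B0: · stop@B0
  join B1 pred B2: B2→B1 stop@B0
  join B7 pred B4: B4→B3 stop@B2
  join B7 pred B5: B5 stop@B2
  join B7 pred B6: B6→B4→B3 stop@B2
  B0: DF=∅
  B1: DF={B1}
  B2: DF={B1}
  B3: DF={B7}
  B4: DF={B7}
  B5: DF={B7}
  B6: DF={B7}
  B7: DF=∅

φ for d: defs {B0,B1,B7}
  DF⁺ = {B1}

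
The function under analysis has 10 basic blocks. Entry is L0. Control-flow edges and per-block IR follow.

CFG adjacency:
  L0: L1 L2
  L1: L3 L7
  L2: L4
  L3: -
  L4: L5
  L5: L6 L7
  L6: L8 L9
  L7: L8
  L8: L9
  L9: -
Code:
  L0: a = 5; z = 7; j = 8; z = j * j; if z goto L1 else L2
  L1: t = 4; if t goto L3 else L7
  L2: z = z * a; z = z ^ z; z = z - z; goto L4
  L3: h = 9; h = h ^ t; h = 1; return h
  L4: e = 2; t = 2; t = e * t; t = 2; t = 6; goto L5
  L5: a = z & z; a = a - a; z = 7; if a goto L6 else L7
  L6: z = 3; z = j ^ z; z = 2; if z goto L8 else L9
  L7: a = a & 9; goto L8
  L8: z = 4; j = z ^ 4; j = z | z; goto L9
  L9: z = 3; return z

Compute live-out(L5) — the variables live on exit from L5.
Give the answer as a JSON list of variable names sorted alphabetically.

Answer: ["a", "j"]

Analysis:
def/use:
  L0 def {a,j,z} use ∅
  L1 def {t} use ∅
  L2 def {z} use {a,z}
  L3 def {h} use {t}
  L4 def {e,t} use ∅
  L5 def {a,z} use {z}
  L6 def {z} use {j}
  L7 def {a} use {a}
  L8 def {j,z} use ∅
  L9 def {z} use ∅

Live sets:
  live L0: ∅→{a,j,z}
  live L1: {a}→{a,t}
  live L2: {a,j,z}→{j,z}
  live L3: {t}→∅
  live L4: {j,z}→{j,z}
  live L5: {j,z}→{a,j}
  live L6: {j}→∅
  live L7: {a}→∅
  live L8: ∅→∅
  live L9: ∅→∅

live-out(L5) = ["a", "j"]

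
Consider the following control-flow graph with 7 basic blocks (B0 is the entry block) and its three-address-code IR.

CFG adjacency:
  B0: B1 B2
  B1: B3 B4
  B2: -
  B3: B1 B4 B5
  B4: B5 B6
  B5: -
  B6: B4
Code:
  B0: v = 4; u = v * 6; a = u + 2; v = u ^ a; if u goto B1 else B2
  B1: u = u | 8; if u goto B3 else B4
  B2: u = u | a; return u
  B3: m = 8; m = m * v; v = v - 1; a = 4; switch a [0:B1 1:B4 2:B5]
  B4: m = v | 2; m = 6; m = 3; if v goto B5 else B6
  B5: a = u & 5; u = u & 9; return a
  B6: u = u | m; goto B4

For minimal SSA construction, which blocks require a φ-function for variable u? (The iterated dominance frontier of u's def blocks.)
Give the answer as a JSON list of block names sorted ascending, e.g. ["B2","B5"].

Answer: ["B1", "B4", "B5"]

Working:
idom tree: B1←B0 B2←B0 B3←B1 B4←B1 B5←B1 B6←B4
Join-block Dom:
  B1: preds {B0,B3}: {B0} ∩ {B0,B1,B3} = {B0}; idom=B0
  B4: preds {B1,B3,B6}: {B0,B1} ∩ {B0,B1,B3} ∩ {B0,B1,B4,B6} = {B0,B1}; idom=B1
  B5: preds {B3,B4}: {B0,B1,B3} ∩ {B0,B1,B4} = {B0,B1}; idom=B1

DF walk-up:
  B1←B0: walk · to B0
  B1←B3: walk B3→B1 to B0
  B4←B1: walk · to B1
  B4←B3: walk B3 to B1
  B4←B6: walk B6→B4 to B1
  B5←B3: walk B3 to B1
  B5←B4: walk B4 to B1
  DF(B0)=∅
  DF(B1)={B1}
  DF(B2)=∅
  DF(B3)={B1,B4,B5}
  DF(B4)={B4,B5}
  DF(B5)=∅
  DF(B6)={B4}

φ for u: defs {B0,B1,B2,B5,B6}
  DF⁺ = {B1,B4,B5}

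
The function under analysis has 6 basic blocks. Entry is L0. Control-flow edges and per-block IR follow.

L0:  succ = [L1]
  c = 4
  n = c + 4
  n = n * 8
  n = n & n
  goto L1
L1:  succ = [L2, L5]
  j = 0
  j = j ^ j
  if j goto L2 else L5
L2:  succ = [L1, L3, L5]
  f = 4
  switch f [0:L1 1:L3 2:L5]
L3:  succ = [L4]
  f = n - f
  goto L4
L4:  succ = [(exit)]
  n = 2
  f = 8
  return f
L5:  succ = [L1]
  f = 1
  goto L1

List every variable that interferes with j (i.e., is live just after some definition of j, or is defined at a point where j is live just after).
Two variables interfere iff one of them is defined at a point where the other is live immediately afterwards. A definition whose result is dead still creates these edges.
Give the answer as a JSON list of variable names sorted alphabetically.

def/use:
  L0: def={c,n} ue=∅
  L1: def={j} ue=∅
  L2: def={f} ue=∅
  L3: def={f} ue={f,n}
  L4: def={f,n} ue=∅
  L5: def={f} ue=∅

Liveness:
  L0 li=∅ lo={n}
  L1 li={n} lo={n}
  L2 li={n} lo={f,n}
  L3 li={f,n} lo=∅
  L4 li=∅ lo=∅
  L5 li={n} lo={n}

Interference:
  c↔∅
  f↔{n}
  j↔{n}
  n↔{f,j}

N(j) = ["n"]

Answer: ["n"]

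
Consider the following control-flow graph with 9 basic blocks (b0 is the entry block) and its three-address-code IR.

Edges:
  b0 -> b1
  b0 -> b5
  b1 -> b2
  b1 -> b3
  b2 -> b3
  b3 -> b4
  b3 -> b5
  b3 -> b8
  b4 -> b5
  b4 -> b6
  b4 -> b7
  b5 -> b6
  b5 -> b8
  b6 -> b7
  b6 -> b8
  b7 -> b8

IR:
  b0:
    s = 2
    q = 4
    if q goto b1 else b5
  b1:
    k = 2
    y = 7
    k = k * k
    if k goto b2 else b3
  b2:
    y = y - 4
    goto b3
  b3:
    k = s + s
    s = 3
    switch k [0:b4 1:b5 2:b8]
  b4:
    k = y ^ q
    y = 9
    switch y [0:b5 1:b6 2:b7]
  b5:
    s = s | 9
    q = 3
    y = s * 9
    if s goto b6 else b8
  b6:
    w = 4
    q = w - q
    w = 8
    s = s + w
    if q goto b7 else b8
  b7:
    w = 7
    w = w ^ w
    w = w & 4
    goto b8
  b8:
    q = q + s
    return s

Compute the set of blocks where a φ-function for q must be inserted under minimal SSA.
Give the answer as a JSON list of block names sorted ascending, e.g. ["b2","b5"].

idom tree: b1←b0 b2←b1 b3←b1 b4←b3 b5←b0 b6←b0 b7←b0 b8←b0
Dom∩ at merges:
  b3: preds {b1,b2}: {b0,b1} ∩ {b0,b1,b2} = {b0,b1}; idom=b1
  b5: preds {b0,b3,b4}: {b0} ∩ {b0,b1,b3} ∩ {b0,b1,b3,b4} = {b0}; idom=b0
  b6: preds {b4,b5}: {b0,b1,b3,b4} ∩ {b0,b5} = {b0}; idom=b0
  b7: preds {b4,b6}: {b0,b1,b3,b4} ∩ {b0,b6} = {b0}; idom=b0
  b8: preds {b3,b5,b6,b7}: {b0,b1,b3} ∩ {b0,b5} ∩ {b0,b6} ∩ {b0,b7} = {b0}; idom=b0

Frontier:
  join b3 pred b1: · stop@b1
  join b3 pred b2: b2 stop@b1
  join b5 pred b0: · stop@b0
  join b5 pred b3: b3→b1 stop@b0
  join b5 pred b4: b4→b3→b1 stop@b0
  join b6 pred b4: b4→b3→b1 stop@b0
  join b6 pred b5: b5 stop@b0
  join b7 pred b4: b4→b3→b1 stop@b0
  join b7 pred b6: b6 stop@b0
  join b8 pred b3: b3→b1 stop@b0
  join b8 pred b5: b5 stop@b0
  join b8 pred b6: b6 stop@b0
  join b8 pred b7: b7 stop@b0
  b0 → ∅
  b1 → {b5,b6,b7,b8}
  b2 → {b3}
  b3 → {b5,b6,b7,b8}
  b4 → {b5,b6,b7}
  b5 → {b6,b8}
  b6 → {b7,b8}
  b7 → {b8}
  b8 → ∅

φ for q: defs {b0,b5,b6,b8}
  DF⁺ = {b6,b7,b8}

Answer: ["b6", "b7", "b8"]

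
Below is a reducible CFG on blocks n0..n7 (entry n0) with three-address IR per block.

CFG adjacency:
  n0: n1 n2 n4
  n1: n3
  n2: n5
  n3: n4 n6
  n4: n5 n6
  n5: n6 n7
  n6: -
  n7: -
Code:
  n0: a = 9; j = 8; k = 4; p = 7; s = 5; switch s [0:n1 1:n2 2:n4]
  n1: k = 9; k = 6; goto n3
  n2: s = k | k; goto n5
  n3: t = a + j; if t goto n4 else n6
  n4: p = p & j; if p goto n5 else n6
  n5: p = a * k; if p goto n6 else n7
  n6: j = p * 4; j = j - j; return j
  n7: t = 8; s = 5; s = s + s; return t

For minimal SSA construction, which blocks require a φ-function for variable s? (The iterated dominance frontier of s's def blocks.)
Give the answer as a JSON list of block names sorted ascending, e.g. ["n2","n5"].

Answer: ["n5", "n6"]

Analysis:
idom tree: n1←n0 n2←n0 n3←n1 n4←n0 n5←n0 n6←n0 n7←n5
Join-block Dom:
  n4: preds {n0,n3}: {n0} ∩ {n0,n1,n3} = {n0}; idom=n0
  n5: preds {n2,n4}: {n0,n2} ∩ {n0,n4} = {n0}; idom=n0
  n6: preds {n3,n4,n5}: {n0,n1,n3} ∩ {n0,n4} ∩ {n0,n5} = {n0}; idom=n0

DF walk-up:
  join n4 pred n0: · stop@n0
  join n4 pred n3: n3→n1 stop@n0
  join n5 pred n2: n2 stop@n0
  join n5 pred n4: n4 stop@n0
  join n6 pred n3: n3→n1 stop@n0
  join n6 pred n4: n4 stop@n0
  join n6 pred n5: n5 stop@n0
  n0 → ∅
  n1 → {n4,n6}
  n2 → {n5}
  n3 → {n4,n6}
  n4 → {n5,n6}
  n5 → {n6}
  n6 → ∅
  n7 → ∅

φ for s: defs {n0,n2,n7}
  DF⁺ = {n5,n6}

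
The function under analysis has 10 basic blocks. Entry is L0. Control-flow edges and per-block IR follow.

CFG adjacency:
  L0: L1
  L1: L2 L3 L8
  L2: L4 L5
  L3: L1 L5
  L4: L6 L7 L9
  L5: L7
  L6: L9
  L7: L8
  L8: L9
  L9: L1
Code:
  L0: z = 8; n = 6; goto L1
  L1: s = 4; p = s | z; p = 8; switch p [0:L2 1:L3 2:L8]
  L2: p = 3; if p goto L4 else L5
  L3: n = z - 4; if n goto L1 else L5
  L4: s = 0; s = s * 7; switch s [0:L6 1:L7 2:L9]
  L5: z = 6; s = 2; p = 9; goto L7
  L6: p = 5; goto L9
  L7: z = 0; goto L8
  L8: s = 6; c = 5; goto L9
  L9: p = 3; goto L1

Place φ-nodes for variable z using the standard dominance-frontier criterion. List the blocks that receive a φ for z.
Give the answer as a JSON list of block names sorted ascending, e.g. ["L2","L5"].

idom tree: L1←L0 L2←L1 L3←L1 L4←L2 L5←L1 L6←L4 L7←L1 L8←L1 L9←L1
Dom at joins:
  L1: preds {L0,L3,L9}: {L0} ∩ {L0,L1,L3} ∩ {L0,L1,L9} = {L0}; idom=L0
  L5: preds {L2,L3}: {L0,L1,L2} ∩ {L0,L1,L3} = {L0,L1}; idom=L1
  L7: preds {L4,L5}: {L0,L1,L2,L4} ∩ {L0,L1,L5} = {L0,L1}; idom=L1
  L8: preds {L1,L7}: {L0,L1} ∩ {L0,L1,L7} = {L0,L1}; idom=L1
  L9: preds {L4,L6,L8}: {L0,L1,L2,L4} ∩ {L0,L1,L2,L4,L6} ∩ {L0,L1,L8} = {L0,L1}; idom=L1

DF walk-up:
  join L1 pred L0: · stop@L0
  join L1 pred L3: L3→L1 stop@L0
  join L1 pred L9: L9→L1 stop@L0
  join L5 pred L2: L2 stop@L1
  join L5 pred L3: L3 stop@L1
  join L7 pred L4: L4→L2 stop@L1
  join L7 pred L5: L5 stop@L1
  join L8 pred L1: · stop@L1
  join L8 pred L7: L7 stop@L1
  join L9 pred L4: L4→L2 stop@L1
  join L9 pred L6: L6→L4→L2 stop@L1
  join L9 pred L8: L8 stop@L1
  DF(L0)=∅
  DF(L1)={L1}
  DF(L2)={L5,L7,L9}
  DF(L3)={L1,L5}
  DF(L4)={L7,L9}
  DF(L5)={L7}
  DF(L6)={L9}
  DF(L7)={L8}
  DF(L8)={L9}
  DF(L9)={L1}

φ for z: defs {L0,L5,L7}
  DF⁺ = {L1,L7,L8,L9}

Answer: ["L1", "L7", "L8", "L9"]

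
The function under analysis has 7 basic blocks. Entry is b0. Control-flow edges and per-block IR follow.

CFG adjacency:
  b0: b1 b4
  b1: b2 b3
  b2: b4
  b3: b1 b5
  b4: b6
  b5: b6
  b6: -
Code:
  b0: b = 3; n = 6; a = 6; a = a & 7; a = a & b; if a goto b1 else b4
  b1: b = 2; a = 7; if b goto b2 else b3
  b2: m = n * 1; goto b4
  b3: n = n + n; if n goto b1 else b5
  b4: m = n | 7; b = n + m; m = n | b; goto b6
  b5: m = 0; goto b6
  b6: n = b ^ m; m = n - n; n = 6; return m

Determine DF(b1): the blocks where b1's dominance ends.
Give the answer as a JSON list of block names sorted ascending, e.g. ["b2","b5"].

idom tree: b1←b0 b2←b1 b3←b1 b4←b0 b5←b3 b6←b0
Dom at joins:
  b1: preds {b0,b3}: {b0} ∩ {b0,b1,b3} = {b0}; idom=b0
  b4: preds {b0,b2}: {b0} ∩ {b0,b1,b2} = {b0}; idom=b0
  b6: preds {b4,b5}: {b0,b4} ∩ {b0,b1,b3,b5} = {b0}; idom=b0

DF walk-up:
  b1←b0: walk · to b0
  b1←b3: walk b3→b1 to b0
  b4←b0: walk · to b0
  b4←b2: walk b2→b1 to b0
  b6←b4: walk b4 to b0
  b6←b5: walk b5→b3→b1 to b0
  b0: DF=∅
  b1: DF={b1,b4,b6}
  b2: DF={b4}
  b3: DF={b1,b6}
  b4: DF={b6}
  b5: DF={b6}
  b6: DF=∅

DF(b1) = ["b1", "b4", "b6"]

Answer: ["b1", "b4", "b6"]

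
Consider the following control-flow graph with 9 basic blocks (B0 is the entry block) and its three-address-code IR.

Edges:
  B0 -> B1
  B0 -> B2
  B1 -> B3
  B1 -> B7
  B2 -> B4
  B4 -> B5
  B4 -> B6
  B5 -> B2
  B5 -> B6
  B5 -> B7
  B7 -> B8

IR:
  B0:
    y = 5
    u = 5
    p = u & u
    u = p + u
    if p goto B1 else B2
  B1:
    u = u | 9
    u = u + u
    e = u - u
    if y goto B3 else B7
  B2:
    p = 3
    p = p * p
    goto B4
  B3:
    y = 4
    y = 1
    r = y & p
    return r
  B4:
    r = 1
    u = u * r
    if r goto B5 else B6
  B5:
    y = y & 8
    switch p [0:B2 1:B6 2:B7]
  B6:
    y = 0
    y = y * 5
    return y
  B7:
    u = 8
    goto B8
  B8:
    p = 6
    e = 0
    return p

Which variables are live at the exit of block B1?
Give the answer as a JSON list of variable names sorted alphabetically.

Answer: ["p"]

Analysis:
Per-block:
  B0: {p,u,y} / ∅
  B1: {e,u} / {u,y}
  B2: {p} / ∅
  B3: {r,y} / {p}
  B4: {r,u} / {u}
  B5: {y} / {p,y}
  B6: {y} / ∅
  B7: {u} / ∅
  B8: {e,p} / ∅

Backward fixpoint:
  B0: in=∅ out={p,u,y}
  B1: in={p,u,y} out={p}
  B2: in={u,y} out={p,u,y}
  B3: in={p} out=∅
  B4: in={p,u,y} out={p,u,y}
  B5: in={p,u,y} out={u,y}
  B6: in=∅ out=∅
  B7: in=∅ out=∅
  B8: in=∅ out=∅

live-out(B1) = ["p"]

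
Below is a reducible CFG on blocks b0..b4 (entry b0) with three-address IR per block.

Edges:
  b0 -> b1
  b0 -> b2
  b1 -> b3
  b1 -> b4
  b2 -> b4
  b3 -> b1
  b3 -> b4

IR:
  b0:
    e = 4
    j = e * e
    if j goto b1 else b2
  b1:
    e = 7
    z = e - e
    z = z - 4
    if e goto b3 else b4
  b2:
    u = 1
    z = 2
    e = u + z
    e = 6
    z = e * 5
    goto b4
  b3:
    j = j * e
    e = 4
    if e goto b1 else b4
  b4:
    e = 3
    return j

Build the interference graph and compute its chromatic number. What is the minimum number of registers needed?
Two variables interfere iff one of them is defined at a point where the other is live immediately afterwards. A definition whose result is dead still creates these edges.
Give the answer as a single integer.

Answer: 3

Analysis:
def/use:
  b0: def={e,j} ue=∅
  b1: def={e,z} ue=∅
  b2: def={e,u,z} ue=∅
  b3: def={e,j} ue={e,j}
  b4: def={e} ue={j}

Backward fixpoint:
  live b0: ∅→{j}
  live b1: {j}→{e,j}
  live b2: {j}→{j}
  live b3: {e,j}→{j}
  live b4: {j}→∅

Conflict graph:
  e — {j,z}
  j — {e,u,z}
  u — {j,z}
  z — {e,j,u}

Chromatic number:
  {e,j,z} pairwise interfere (3-clique) ⇒ χ ≥ 3
  assign e→r2 j→r0 u→r2 z→r1 — no edge inside a register ⇒ χ ≤ 3
  χ = 3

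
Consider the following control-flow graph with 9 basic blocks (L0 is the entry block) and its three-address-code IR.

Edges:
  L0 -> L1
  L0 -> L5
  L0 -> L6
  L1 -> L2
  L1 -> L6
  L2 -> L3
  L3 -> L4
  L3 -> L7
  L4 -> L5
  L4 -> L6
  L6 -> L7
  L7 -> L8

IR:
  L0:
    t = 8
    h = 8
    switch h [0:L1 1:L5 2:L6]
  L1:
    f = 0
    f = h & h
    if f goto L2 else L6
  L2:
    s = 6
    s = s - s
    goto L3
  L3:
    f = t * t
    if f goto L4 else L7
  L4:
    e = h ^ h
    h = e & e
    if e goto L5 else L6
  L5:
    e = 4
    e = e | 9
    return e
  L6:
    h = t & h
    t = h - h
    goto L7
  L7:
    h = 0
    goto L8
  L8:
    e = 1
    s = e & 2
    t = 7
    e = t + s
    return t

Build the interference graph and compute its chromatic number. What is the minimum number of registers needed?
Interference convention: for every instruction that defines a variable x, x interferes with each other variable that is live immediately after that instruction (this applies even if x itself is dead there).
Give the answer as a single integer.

Answer: 3

Derivation:
Per-block:
  L0 def {h,t} use ∅
  L1 def {f} use {h}
  L2 def {s} use ∅
  L3 def {f} use {t}
  L4 def {e,h} use {h}
  L5 def {e} use ∅
  L6 def {h,t} use {h,t}
  L7 def {h} use ∅
  L8 def {e,s,t} use ∅

Liveness:
  L0: in=∅ out={h,t}
  L1: in={h,t} out={h,t}
  L2: in={h,t} out={h,t}
  L3: in={h,t} out={h,t}
  L4: in={h,t} out={h,t}
  L5: in=∅ out=∅
  L6: in={h,t} out=∅
  L7: in=∅ out=∅
  L8: in=∅ out=∅

Interfere edges:
  e: {h,t}
  f: {h,t}
  h: {e,f,s,t}
  s: {h,t}
  t: {e,f,h,s}

Chromatic number:
  clique {e,h,t} ⇒ need ≥ 3
  3-colouring: R0={h}  R1={t}  R2={e,f,s}
  χ = 3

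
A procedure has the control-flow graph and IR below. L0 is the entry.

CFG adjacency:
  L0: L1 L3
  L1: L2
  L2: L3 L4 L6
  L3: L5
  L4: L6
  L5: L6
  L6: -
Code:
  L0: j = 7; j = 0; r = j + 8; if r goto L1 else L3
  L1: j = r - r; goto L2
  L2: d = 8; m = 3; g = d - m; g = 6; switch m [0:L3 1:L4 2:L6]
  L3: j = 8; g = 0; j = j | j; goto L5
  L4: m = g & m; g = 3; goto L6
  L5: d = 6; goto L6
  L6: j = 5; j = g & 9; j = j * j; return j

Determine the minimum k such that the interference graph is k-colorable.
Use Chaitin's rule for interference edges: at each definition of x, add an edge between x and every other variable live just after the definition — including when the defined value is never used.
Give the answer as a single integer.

Answer: 3

Working:
Block summaries:
  L0: def={j,r} ue=∅
  L1: def={j} ue={r}
  L2: def={d,g,m} ue=∅
  L3: def={g,j} ue=∅
  L4: def={g,m} ue={g,m}
  L5: def={d} ue=∅
  L6: def={j} ue={g}

Live sets:
  L0 li=∅ lo={r}
  L1 li={r} lo=∅
  L2 li=∅ lo={g,m}
  L3 li=∅ lo={g}
  L4 li={g,m} lo={g}
  L5 li={g} lo={g}
  L6 li={g} lo=∅

Conflict graph:
  d — {g,m}
  g — {d,j,m}
  j — {g}
  m — {d,g}
  r — ∅

Colouring:
  {d,g,m} pairwise interfere (3-clique) ⇒ χ ≥ 3
  assign d→r1 g→r0 j→r1 m→r2 r→r0 — no edge inside a register ⇒ χ ≤ 3
  χ = 3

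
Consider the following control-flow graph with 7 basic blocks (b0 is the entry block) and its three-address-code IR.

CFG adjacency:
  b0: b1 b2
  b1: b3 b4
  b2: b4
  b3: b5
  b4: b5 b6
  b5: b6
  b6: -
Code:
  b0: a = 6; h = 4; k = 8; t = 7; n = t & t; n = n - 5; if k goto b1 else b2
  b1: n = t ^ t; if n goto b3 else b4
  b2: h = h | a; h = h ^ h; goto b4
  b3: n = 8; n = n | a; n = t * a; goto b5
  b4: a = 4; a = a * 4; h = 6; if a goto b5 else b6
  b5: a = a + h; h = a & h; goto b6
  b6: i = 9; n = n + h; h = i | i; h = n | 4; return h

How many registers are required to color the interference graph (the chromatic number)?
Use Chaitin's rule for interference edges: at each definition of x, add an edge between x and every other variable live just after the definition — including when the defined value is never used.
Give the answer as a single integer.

Per-block:
  b0: def={a,h,k,n,t} ue=∅
  b1: def={n} ue={t}
  b2: def={h} ue={a,h}
  b3: def={n} ue={a,t}
  b4: def={a,h} ue=∅
  b5: def={a,h} ue={a,h}
  b6: def={h,i,n} ue={h,n}

Backward fixpoint:
  live b0: ∅→{a,h,n,t}
  live b1: {a,h,t}→{a,h,n,t}
  live b2: {a,h,n}→{n}
  live b3: {a,h,t}→{a,h,n}
  live b4: {n}→{a,h,n}
  live b5: {a,h,n}→{h,n}
  live b6: {h,n}→∅

Interfere edges:
  a — {h,k,n,t}
  h — {a,i,k,n,t}
  i — {h,n}
  k — {a,h,n,t}
  n — {a,h,i,k,t}
  t — {a,h,k,n}

Chromatic number:
  clique {a,h,k,n,t} ⇒ need ≥ 5
  assign a→c2 h→c0 i→c2 k→c3 n→c1 t→c4 — no edge inside a register ⇒ χ ≤ 5
  χ = 5

Answer: 5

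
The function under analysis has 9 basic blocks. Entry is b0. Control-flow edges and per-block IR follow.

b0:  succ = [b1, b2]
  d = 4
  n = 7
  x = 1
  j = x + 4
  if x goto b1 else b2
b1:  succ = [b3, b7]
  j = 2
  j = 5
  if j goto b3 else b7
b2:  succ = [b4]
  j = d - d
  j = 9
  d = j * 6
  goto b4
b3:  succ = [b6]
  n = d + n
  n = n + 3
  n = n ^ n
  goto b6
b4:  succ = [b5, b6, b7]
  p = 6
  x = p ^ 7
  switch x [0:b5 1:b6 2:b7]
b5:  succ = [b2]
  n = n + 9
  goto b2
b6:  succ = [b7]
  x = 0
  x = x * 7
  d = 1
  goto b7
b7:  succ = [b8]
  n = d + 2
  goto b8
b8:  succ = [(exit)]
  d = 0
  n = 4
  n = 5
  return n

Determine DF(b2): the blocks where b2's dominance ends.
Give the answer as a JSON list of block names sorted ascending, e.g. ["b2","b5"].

Answer: ["b2", "b6", "b7"]

Working:
idom tree: b1←b0 b2←b0 b3←b1 b4←b2 b5←b4 b6←b0 b7←b0 b8←b7
Dom at joins:
  b2: preds {b0,b5}: {b0} ∩ {b0,b2,b4,b5} = {b0}; idom=b0
  b6: preds {b3,b4}: {b0,b1,b3} ∩ {b0,b2,b4} = {b0}; idom=b0
  b7: preds {b1,b4,b6}: {b0,b1} ∩ {b0,b2,b4} ∩ {b0,b6} = {b0}; idom=b0

DF derivation:
  join b2 pred b0: · stop@b0
  join b2 pred b5: b5→b4→b2 stop@b0
  join b6 pred b3: b3→b1 stop@b0
  join b6 pred b4: b4→b2 stop@b0
  join b7 pred b1: b1 stop@b0
  join b7 pred b4: b4→b2 stop@b0
  join b7 pred b6: b6 stop@b0
  b0 → ∅
  b1 → {b6,b7}
  b2 → {b2,b6,b7}
  b3 → {b6}
  b4 → {b2,b6,b7}
  b5 → {b2}
  b6 → {b7}
  b7 → ∅
  b8 → ∅

DF(b2) = ["b2", "b6", "b7"]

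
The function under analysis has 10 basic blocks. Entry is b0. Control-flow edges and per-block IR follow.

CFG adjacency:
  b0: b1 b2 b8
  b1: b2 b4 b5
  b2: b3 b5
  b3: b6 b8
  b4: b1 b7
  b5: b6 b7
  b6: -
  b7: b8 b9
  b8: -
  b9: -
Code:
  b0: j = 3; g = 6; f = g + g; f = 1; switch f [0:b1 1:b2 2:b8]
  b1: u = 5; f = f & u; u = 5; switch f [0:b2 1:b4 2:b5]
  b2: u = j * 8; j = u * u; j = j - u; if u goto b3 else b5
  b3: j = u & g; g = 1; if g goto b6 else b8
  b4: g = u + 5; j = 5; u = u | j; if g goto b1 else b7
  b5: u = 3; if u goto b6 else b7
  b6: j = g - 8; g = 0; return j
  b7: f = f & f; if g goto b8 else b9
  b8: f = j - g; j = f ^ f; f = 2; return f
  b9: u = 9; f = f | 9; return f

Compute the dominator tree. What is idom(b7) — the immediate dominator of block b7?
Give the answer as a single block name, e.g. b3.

idom tree: b1←b0 b2←b0 b3←b2 b4←b1 b5←b0 b6←b0 b7←b0 b8←b0 b9←b7
Join-block Dom:
  b1: preds {b0,b4}: {b0} ∩ {b0,b1,b4} = {b0}; idom=b0
  b2: preds {b0,b1}: {b0} ∩ {b0,b1} = {b0}; idom=b0
  b5: preds {b1,b2}: {b0,b1} ∩ {b0,b2} = {b0}; idom=b0
  b6: preds {b3,b5}: {b0,b2,b3} ∩ {b0,b5} = {b0}; idom=b0
  b7: preds {b4,b5}: {b0,b1,b4} ∩ {b0,b5} = {b0}; idom=b0
  b8: preds {b0,b3,b7}: {b0} ∩ {b0,b2,b3} ∩ {b0,b7} = {b0}; idom=b0

idom(b7) = b0

Answer: b0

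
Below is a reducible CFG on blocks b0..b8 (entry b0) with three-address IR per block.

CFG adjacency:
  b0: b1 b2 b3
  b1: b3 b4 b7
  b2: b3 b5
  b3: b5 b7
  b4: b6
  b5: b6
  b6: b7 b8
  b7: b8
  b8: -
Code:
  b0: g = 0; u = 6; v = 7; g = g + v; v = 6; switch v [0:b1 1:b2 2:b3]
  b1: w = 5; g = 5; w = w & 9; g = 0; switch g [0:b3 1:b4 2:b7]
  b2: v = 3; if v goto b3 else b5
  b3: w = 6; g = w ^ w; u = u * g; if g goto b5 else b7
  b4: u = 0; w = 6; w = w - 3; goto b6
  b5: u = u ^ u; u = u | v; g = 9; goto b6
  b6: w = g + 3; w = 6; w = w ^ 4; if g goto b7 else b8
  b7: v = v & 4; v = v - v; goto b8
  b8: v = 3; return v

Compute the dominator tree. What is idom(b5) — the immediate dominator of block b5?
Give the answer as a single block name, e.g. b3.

Answer: b0

Analysis:
idom tree: b1←b0 b2←b0 b3←b0 b4←b1 b5←b0 b6←b0 b7←b0 b8←b0
Dom at joins:
  b3: preds {b0,b1,b2}: {b0} ∩ {b0,b1} ∩ {b0,b2} = {b0}; idom=b0
  b5: preds {b2,b3}: {b0,b2} ∩ {b0,b3} = {b0}; idom=b0
  b6: preds {b4,b5}: {b0,b1,b4} ∩ {b0,b5} = {b0}; idom=b0
  b7: preds {b1,b3,b6}: {b0,b1} ∩ {b0,b3} ∩ {b0,b6} = {b0}; idom=b0
  b8: preds {b6,b7}: {b0,b6} ∩ {b0,b7} = {b0}; idom=b0

idom(b5) = b0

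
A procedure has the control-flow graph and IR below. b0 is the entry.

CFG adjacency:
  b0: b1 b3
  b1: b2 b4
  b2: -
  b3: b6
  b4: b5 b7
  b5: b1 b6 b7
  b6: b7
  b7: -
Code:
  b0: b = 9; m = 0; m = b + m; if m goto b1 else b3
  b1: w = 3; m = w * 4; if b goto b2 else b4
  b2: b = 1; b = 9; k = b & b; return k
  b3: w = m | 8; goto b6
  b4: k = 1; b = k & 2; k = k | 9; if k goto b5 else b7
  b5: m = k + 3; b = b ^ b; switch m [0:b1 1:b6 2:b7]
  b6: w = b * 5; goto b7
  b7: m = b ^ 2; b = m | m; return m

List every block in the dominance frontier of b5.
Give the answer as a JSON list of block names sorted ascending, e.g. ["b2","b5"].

idom tree: b1←b0 b2←b1 b3←b0 b4←b1 b5←b4 b6←b0 b7←b0
Join-block Dom:
  b1: preds {b0,b5}: {b0} ∩ {b0,b1,b4,b5} = {b0}; idom=b0
  b6: preds {b3,b5}: {b0,b3} ∩ {b0,b1,b4,b5} = {b0}; idom=b0
  b7: preds {b4,b5,b6}: {b0,b1,b4} ∩ {b0,b1,b4,b5} ∩ {b0,b6} = {b0}; idom=b0

DF derivation:
  join b1 pred b0: · stop@b0
  join b1 pred b5: b5→b4→b1 stop@b0
  join b6 pred b3: b3 stop@b0
  join b6 pred b5: b5→b4→b1 stop@b0
  join b7 pred b4: b4→b1 stop@b0
  join b7 pred b5: b5→b4→b1 stop@b0
  join b7 pred b6: b6 stop@b0
  b0: DF=∅
  b1: DF={b1,b6,b7}
  b2: DF=∅
  b3: DF={b6}
  b4: DF={b1,b6,b7}
  b5: DF={b1,b6,b7}
  b6: DF={b7}
  b7: DF=∅

DF(b5) = ["b1", "b6", "b7"]

Answer: ["b1", "b6", "b7"]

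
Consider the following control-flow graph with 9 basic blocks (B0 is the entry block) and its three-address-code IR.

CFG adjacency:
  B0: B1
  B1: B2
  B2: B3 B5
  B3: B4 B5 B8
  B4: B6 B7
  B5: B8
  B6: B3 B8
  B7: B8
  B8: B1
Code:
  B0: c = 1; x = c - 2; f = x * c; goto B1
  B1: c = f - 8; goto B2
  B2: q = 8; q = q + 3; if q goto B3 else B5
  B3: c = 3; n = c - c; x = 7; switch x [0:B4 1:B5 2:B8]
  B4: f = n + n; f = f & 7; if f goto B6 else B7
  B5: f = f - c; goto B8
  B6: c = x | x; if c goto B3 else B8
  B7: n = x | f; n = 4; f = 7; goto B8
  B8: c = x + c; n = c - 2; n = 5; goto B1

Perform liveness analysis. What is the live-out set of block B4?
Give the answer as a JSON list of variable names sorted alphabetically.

Answer: ["c", "f", "x"]

Working:
Per-block:
  B0: {c,f,x} / ∅
  B1: {c} / {f}
  B2: {q} / ∅
  B3: {c,n,x} / ∅
  B4: {f} / {n}
  B5: {f} / {c,f}
  B6: {c} / {x}
  B7: {f,n} / {f,x}
  B8: {c,n} / {c,x}

Backward fixpoint:
  B0: in=∅ out={f,x}
  B1: in={f,x} out={c,f,x}
  B2: in={c,f,x} out={c,f,x}
  B3: in={f} out={c,f,n,x}
  B4: in={c,n,x} out={c,f,x}
  B5: in={c,f,x} out={c,f,x}
  B6: in={f,x} out={c,f,x}
  B7: in={c,f,x} out={c,f,x}
  B8: in={c,f,x} out={f,x}

live-out(B4) = ["c", "f", "x"]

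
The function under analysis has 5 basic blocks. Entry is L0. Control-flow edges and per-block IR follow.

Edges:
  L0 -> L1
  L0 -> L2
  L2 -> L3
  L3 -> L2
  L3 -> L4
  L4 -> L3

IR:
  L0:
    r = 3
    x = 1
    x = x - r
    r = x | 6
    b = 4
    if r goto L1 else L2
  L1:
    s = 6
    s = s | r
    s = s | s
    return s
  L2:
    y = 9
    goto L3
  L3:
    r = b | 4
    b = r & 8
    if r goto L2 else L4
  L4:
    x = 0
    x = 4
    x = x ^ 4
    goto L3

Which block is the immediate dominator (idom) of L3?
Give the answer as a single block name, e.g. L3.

Answer: L2

Analysis:
idom tree: L1←L0 L2←L0 L3←L2 L4←L3
Dom at joins:
  L2: preds {L0,L3}: {L0} ∩ {L0,L2,L3} = {L0}; idom=L0
  L3: preds {L2,L4}: {L0,L2} ∩ {L0,L2,L3,L4} = {L0,L2}; idom=L2

idom(L3) = L2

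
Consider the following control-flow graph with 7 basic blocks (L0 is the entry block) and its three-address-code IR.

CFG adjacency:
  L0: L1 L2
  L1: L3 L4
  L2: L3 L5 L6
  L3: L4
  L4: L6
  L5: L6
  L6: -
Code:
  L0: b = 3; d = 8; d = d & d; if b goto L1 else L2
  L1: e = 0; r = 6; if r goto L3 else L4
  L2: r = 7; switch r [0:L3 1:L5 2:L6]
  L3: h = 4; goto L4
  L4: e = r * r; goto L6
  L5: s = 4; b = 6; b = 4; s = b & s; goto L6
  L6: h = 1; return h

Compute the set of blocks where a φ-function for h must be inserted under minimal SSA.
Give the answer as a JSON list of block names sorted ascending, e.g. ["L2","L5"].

idom tree: L1←L0 L2←L0 L3←L0 L4←L0 L5←L2 L6←L0
Join-block Dom:
  L3: preds {L1,L2}: {L0,L1} ∩ {L0,L2} = {L0}; idom=L0
  L4: preds {L1,L3}: {L0,L1} ∩ {L0,L3} = {L0}; idom=L0
  L6: preds {L2,L4,L5}: {L0,L2} ∩ {L0,L4} ∩ {L0,L2,L5} = {L0}; idom=L0

DF derivation:
  join L3 pred L1: L1 stop@L0
  join L3 pred L2: L2 stop@L0
  join L4 pred L1: L1 stop@L0
  join L4 pred L3: L3 stop@L0
  join L6 pred L2: L2 stop@L0
  join L6 pred L4: L4 stop@L0
  join L6 pred L5: L5→L2 stop@L0
  L0 → ∅
  L1 → {L3,L4}
  L2 → {L3,L6}
  L3 → {L4}
  L4 → {L6}
  L5 → {L6}
  L6 → ∅

φ for h: defs {L3,L6}
  DF⁺ = {L4,L6}

Answer: ["L4", "L6"]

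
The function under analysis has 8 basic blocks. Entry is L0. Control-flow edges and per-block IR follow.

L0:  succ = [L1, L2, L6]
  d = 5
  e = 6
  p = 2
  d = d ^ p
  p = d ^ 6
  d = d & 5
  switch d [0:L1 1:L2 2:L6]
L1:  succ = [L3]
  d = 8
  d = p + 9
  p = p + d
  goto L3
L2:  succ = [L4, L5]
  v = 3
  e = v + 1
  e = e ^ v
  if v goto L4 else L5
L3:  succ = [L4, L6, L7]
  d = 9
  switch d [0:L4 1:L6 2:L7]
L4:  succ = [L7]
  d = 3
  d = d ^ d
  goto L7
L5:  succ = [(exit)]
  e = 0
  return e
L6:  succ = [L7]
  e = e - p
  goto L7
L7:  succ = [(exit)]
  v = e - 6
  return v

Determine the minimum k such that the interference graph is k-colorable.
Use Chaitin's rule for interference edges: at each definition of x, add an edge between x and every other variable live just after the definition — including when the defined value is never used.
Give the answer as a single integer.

Answer: 3

Derivation:
def/use:
  L0: def={d,e,p} ue=∅
  L1: def={d,p} ue={p}
  L2: def={e,v} ue=∅
  L3: def={d} ue=∅
  L4: def={d} ue=∅
  L5: def={e} ue=∅
  L6: def={e} ue={e,p}
  L7: def={v} ue={e}

Backward fixpoint:
  L0 li=∅ lo={e,p}
  L1 li={e,p} lo={e,p}
  L2 li=∅ lo={e}
  L3 li={e,p} lo={e,p}
  L4 li={e} lo={e}
  L5 li=∅ lo=∅
  L6 li={e,p} lo={e}
  L7 li={e} lo=∅

Interference:
  d — {e,p}
  e — {d,p,v}
  p — {d,e}
  v — {e}

Colouring:
  lower bound: {d,e,p} mutually conflict ⇒ χ ≥ 3
  assign d→r1 e→r0 p→r2 v→r1 — no edge inside a register ⇒ χ ≤ 3
  χ = 3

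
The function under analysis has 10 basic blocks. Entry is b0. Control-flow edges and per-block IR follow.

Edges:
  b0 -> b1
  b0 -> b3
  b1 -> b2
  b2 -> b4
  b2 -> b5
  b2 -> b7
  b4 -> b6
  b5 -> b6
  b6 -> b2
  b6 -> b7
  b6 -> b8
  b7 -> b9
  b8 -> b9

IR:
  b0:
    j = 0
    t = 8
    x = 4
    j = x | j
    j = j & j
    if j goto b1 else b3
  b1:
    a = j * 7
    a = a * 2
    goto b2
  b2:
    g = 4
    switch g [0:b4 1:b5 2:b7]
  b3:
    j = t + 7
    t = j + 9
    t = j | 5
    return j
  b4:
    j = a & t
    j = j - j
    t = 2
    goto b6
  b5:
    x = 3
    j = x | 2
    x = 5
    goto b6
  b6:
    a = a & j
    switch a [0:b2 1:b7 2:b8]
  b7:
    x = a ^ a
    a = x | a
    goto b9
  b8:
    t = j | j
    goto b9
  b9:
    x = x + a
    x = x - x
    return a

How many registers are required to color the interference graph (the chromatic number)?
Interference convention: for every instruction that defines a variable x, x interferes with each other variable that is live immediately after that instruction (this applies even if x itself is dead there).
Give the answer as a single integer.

Answer: 4

Working:
def/use:
  b0: {j,t,x} / ∅
  b1: {a} / {j}
  b2: {g} / ∅
  b3: {j,t} / {t}
  b4: {j,t} / {a,t}
  b5: {j,x} / ∅
  b6: {a} / {a,j}
  b7: {a,x} / {a}
  b8: {t} / {j}
  b9: {x} / {a,x}

Backward fixpoint:
  live b0: ∅→{j,t,x}
  live b1: {j,t,x}→{a,t,x}
  live b2: {a,t,x}→{a,t,x}
  live b3: {t}→∅
  live b4: {a,t,x}→{a,j,t,x}
  live b5: {a,t}→{a,j,t,x}
  live b6: {a,j,t,x}→{a,j,t,x}
  live b7: {a}→{a,x}
  live b8: {a,j,x}→{a,x}
  live b9: {a,x}→∅

Interference:
  a: {g,j,t,x}
  g: {a,t,x}
  j: {a,t,x}
  t: {a,g,j,x}
  x: {a,g,j,t}

Chromatic number:
  clique {a,g,t,x} ⇒ need ≥ 4
  4-colouring: c0={a}  c1={t}  c2={x}  c3={g,j}
  χ = 4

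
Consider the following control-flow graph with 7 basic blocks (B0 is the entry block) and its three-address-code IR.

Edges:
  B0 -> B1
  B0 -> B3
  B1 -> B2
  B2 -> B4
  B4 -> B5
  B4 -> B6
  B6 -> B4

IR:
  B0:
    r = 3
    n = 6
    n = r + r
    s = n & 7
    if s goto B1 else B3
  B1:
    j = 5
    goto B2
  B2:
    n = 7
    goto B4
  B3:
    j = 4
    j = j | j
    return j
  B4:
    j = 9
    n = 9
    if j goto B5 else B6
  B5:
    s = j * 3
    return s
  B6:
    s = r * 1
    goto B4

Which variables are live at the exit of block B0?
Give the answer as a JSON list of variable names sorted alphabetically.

def/use:
  B0 def {n,r,s} use ∅
  B1 def {j} use ∅
  B2 def {n} use ∅
  B3 def {j} use ∅
  B4 def {j,n} use ∅
  B5 def {s} use {j}
  B6 def {s} use {r}

Liveness:
  B0: in=∅ out={r}
  B1: in={r} out={r}
  B2: in={r} out={r}
  B3: in=∅ out=∅
  B4: in={r} out={j,r}
  B5: in={j} out=∅
  B6: in={r} out={r}

live-out(B0) = ["r"]

Answer: ["r"]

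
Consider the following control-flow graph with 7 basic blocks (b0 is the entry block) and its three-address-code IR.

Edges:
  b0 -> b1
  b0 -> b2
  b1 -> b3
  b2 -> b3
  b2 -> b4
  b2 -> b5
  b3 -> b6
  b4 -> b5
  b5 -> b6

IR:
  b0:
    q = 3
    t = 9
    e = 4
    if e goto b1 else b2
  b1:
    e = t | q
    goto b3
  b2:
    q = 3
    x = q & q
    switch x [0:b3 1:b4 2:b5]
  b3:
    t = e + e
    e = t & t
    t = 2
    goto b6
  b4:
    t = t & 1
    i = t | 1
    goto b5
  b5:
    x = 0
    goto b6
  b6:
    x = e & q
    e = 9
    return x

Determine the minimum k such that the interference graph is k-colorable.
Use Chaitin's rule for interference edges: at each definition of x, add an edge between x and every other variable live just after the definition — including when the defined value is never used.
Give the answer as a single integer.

Answer: 4

Working:
def/use:
  b0: {e,q,t} / ∅
  b1: {e} / {q,t}
  b2: {q,x} / ∅
  b3: {e,t} / {e}
  b4: {i,t} / {t}
  b5: {x} / ∅
  b6: {e,x} / {e,q}

Live sets:
  b0: in=∅ out={e,q,t}
  b1: in={q,t} out={e,q}
  b2: in={e,t} out={e,q,t}
  b3: in={e,q} out={e,q}
  b4: in={e,q,t} out={e,q}
  b5: in={e,q} out={e,q}
  b6: in={e,q} out=∅

Interference:
  e↔{i,q,t,x}
  i↔{e,q}
  q↔{e,i,t,x}
  t↔{e,q,x}
  x↔{e,q,t}

Chromatic number:
  {e,q,t,x} pairwise interfere (4-clique) ⇒ χ ≥ 4
  4-colouring: c0={e}  c1={q}  c2={i,t}  c3={x}
  χ = 4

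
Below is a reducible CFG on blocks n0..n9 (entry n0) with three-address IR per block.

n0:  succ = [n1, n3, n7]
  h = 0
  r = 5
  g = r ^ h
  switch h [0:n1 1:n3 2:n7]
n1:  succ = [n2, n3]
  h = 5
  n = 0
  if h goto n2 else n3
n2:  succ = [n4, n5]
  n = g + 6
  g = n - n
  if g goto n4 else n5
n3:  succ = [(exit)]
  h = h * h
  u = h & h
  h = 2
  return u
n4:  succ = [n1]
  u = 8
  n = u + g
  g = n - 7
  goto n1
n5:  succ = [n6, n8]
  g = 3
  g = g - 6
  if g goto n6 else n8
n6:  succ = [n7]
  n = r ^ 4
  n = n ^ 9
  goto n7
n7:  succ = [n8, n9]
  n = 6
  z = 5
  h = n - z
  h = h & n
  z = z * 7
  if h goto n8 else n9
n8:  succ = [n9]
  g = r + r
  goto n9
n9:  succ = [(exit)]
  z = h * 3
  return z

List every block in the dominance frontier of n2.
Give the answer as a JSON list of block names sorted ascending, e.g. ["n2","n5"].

idom tree: n1←n0 n2←n1 n3←n0 n4←n2 n5←n2 n6←n5 n7←n0 n8←n0 n9←n0
Dom at joins:
  n1: preds {n0,n4}: {n0} ∩ {n0,n1,n2,n4} = {n0}; idom=n0
  n3: preds {n0,n1}: {n0} ∩ {n0,n1} = {n0}; idom=n0
  n7: preds {n0,n6}: {n0} ∩ {n0,n1,n2,n5,n6} = {n0}; idom=n0
  n8: preds {n5,n7}: {n0,n1,n2,n5} ∩ {n0,n7} = {n0}; idom=n0
  n9: preds {n7,n8}: {n0,n7} ∩ {n0,n8} = {n0}; idom=n0

Frontier:
  n1←n0: walk · to n0
  n1←n4: walk n4→n2→n1 to n0
  n3←n0: walk · to n0
  n3←n1: walk n1 to n0
  n7←n0: walk · to n0
  n7←n6: walk n6→n5→n2→n1 to n0
  n8←n5: walk n5→n2→n1 to n0
  n8←n7: walk n7 to n0
  n9←n7: walk n7 to n0
  n9←n8: walk n8 to n0
  DF(n0)=∅
  DF(n1)={n1,n3,n7,n8}
  DF(n2)={n1,n7,n8}
  DF(n3)=∅
  DF(n4)={n1}
  DF(n5)={n7,n8}
  DF(n6)={n7}
  DF(n7)={n8,n9}
  DF(n8)={n9}
  DF(n9)=∅

DF(n2) = ["n1", "n7", "n8"]

Answer: ["n1", "n7", "n8"]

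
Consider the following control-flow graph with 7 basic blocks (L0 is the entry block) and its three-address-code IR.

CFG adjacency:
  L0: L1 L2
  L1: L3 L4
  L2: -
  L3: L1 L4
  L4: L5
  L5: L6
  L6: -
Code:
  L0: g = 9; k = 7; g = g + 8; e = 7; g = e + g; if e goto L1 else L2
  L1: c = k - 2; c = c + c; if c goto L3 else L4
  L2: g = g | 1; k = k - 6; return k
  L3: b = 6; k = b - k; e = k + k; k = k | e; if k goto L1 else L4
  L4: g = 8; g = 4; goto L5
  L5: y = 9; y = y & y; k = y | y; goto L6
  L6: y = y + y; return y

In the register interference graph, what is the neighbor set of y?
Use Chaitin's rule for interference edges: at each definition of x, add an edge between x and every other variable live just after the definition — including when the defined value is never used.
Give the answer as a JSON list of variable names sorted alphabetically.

Answer: ["k"]

Derivation:
Per-block:
  L0: def={e,g,k} ue=∅
  L1: def={c} ue={k}
  L2: def={g,k} ue={g,k}
  L3: def={b,e,k} ue={k}
  L4: def={g} ue=∅
  L5: def={k,y} ue=∅
  L6: def={y} ue={y}

Liveness:
  live L0: ∅→{g,k}
  live L1: {k}→{k}
  live L2: {g,k}→∅
  live L3: {k}→{k}
  live L4: ∅→∅
  live L5: ∅→{y}
  live L6: {y}→∅

Conflict graph:
  b↔{k}
  c↔{k}
  e↔{g,k}
  g↔{e,k}
  k↔{b,c,e,g,y}
  y↔{k}

N(y) = ["k"]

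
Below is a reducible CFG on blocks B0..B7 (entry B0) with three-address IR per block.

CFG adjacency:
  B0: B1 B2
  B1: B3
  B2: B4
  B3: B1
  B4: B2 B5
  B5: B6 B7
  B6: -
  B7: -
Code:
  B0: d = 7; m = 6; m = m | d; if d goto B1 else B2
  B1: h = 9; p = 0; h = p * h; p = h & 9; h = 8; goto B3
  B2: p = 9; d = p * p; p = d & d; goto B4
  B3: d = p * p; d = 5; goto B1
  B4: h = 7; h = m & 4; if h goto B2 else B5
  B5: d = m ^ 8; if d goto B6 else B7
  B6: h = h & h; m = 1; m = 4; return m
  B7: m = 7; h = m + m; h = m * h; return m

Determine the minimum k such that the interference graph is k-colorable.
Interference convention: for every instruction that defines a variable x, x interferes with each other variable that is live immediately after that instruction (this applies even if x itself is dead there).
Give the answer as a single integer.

def/use:
  B0: def={d,m} ue=∅
  B1: def={h,p} ue=∅
  B2: def={d,p} ue=∅
  B3: def={d} ue={p}
  B4: def={h} ue={m}
  B5: def={d} ue={m}
  B6: def={h,m} ue={h}
  B7: def={h,m} ue=∅

Live sets:
  live B0: ∅→{m}
  live B1: ∅→{p}
  live B2: {m}→{m}
  live B3: {p}→∅
  live B4: {m}→{h,m}
  live B5: {h,m}→{h}
  live B6: {h}→∅
  live B7: ∅→∅

Conflict graph:
  d: {h,m}
  h: {d,m,p}
  m: {d,h,p}
  p: {h,m}

Registers:
  {d,h,m} pairwise interfere (3-clique) ⇒ χ ≥ 3
  3-colouring: R0={h}  R1={m}  R2={d,p}
  χ = 3

Answer: 3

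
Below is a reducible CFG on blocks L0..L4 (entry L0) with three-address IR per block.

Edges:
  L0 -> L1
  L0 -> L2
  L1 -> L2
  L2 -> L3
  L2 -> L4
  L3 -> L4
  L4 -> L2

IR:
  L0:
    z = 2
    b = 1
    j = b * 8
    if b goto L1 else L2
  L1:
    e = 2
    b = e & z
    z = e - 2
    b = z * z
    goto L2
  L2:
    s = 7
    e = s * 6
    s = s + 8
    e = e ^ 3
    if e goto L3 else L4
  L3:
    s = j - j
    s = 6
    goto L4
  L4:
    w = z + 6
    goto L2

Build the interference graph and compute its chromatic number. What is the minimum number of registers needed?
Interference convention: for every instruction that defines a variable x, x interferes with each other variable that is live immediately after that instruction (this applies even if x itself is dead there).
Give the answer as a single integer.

def/use:
  L0: {b,j,z} / ∅
  L1: {b,e,z} / {z}
  L2: {e,s} / ∅
  L3: {s} / {j}
  L4: {w} / {z}

Live sets:
  L0: in=∅ out={j,z}
  L1: in={j,z} out={j,z}
  L2: in={j,z} out={j,z}
  L3: in={j,z} out={j,z}
  L4: in={j,z} out={j,z}

Interfere edges:
  b↔{e,j,z}
  e↔{b,j,s,z}
  j↔{b,e,s,w,z}
  s↔{e,j,z}
  w↔{j,z}
  z↔{b,e,j,s,w}

Colouring:
  {b,e,j,z} pairwise interfere (4-clique) ⇒ χ ≥ 4
  assign b→R3 e→R2 j→R0 s→R3 w→R2 z→R1 — no edge inside a register ⇒ χ ≤ 4
  χ = 4

Answer: 4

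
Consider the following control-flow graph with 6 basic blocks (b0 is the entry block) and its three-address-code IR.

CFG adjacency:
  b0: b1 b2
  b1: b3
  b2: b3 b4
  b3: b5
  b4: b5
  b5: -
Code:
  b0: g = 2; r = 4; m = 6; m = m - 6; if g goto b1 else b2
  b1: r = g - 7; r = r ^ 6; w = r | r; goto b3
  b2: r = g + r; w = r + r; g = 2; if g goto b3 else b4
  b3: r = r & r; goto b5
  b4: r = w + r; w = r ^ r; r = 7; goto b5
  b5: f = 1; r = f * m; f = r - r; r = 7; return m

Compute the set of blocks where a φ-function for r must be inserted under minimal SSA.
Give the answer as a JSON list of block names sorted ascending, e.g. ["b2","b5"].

Answer: ["b3", "b5"]

Working:
idom tree: b1←b0 b2←b0 b3←b0 b4←b2 b5←b0
Join-block Dom:
  b3: preds {b1,b2}: {b0,b1} ∩ {b0,b2} = {b0}; idom=b0
  b5: preds {b3,b4}: {b0,b3} ∩ {b0,b2,b4} = {b0}; idom=b0

DF derivation:
  join b3 pred b1: b1 stop@b0
  join b3 pred b2: b2 stop@b0
  join b5 pred b3: b3 stop@b0
  join b5 pred b4: b4→b2 stop@b0
  b0 → ∅
  b1 → {b3}
  b2 → {b3,b5}
  b3 → {b5}
  b4 → {b5}
  b5 → ∅

φ for r: defs {b0,b1,b2,b3,b4,b5}
  DF⁺ = {b3,b5}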